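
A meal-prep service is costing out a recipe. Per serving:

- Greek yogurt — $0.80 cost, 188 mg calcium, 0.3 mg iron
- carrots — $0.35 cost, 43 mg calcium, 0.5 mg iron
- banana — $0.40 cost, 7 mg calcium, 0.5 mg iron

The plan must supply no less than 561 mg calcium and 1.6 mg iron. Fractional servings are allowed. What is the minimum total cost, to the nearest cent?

$2.66

A basic optimal solution has at most two foods positive. Try each food alone and each pair with both targets met exactly.
Greek yogurt only: max(561/188, 1.6/0.3) = 5.333 servings → $4.27.
carrots only: max(561/43, 1.6/0.5) = 13.05 servings → $4.57.
banana only: max(561/7, 1.6/0.5) = 80.14 servings → $32.06.
Greek yogurt + carrots with both tight: 2.61 servings and 1.634 servings → $2.66.
Greek yogurt + banana with both tight: 2.93 servings and 1.442 servings → $2.92.
carrots + banana: intersection lies outside the first quadrant.
So the least-cost plan costs $2.66.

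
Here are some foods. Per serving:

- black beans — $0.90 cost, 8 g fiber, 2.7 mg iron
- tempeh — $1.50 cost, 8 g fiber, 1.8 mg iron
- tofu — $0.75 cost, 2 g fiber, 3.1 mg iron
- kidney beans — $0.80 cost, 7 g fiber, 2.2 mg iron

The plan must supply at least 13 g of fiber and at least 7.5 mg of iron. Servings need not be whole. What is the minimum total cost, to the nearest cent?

$2.14

Two binding constraints pin down two serving amounts, so the optimal mix uses at most two foods. The candidates are each food alone (scaled to the tighter of fiber/iron) and each pair with both constraints tight.
black beans only: max(13/8, 7.5/2.7) = 2.778 servings → $2.50.
tempeh only: max(13/8, 7.5/1.8) = 4.167 servings → $6.25.
tofu only: max(13/2, 7.5/3.1) = 6.5 servings → $4.88.
kidney beans only: max(13/7, 7.5/2.2) = 3.409 servings → $2.73.
black beans + tempeh: intersection lies outside the first quadrant.
black beans + tofu with both tight: 1.304 servings and 1.284 servings → $2.14.
black beans + kidney beans with both targets exact would need a negative amount; discard.
tempeh + tofu with both tight: 1.193 servings and 1.726 servings → $3.08.
tempeh + kidney beans: intersection lies outside the first quadrant.
tofu + kidney beans with both tight: 1.382 servings and 1.462 servings → $2.21.
So the least-cost plan costs $2.14.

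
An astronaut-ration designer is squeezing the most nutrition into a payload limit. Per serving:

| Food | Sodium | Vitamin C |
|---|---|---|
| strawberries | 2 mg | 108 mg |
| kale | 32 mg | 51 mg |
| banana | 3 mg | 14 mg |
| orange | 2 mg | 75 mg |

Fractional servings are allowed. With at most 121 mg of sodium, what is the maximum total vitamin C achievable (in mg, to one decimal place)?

6534.0 mg

Vitamin C per mg sodium: strawberries 54, orange 37.5, banana 4.667, kale 1.594.
With no serving limits, spend the whole sodium allowance on strawberries: 121 mg / 2 mg × 108 mg = 6534.0 mg.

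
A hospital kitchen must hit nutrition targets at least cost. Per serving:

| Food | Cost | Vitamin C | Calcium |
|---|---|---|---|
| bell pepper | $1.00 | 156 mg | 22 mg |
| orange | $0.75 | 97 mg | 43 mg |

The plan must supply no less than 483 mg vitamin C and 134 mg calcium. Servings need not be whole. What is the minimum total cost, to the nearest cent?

$3.38

This is a tiny linear program; its minimum lies at a vertex of the feasible set. List the vertices and price them.
bell pepper only: max(483/156, 134/22) = 6.091 servings → $6.09.
orange only: max(483/97, 134/43) = 4.979 servings → $3.73.
bell pepper + orange with both tight: 1.699 servings and 2.247 servings → $3.38.
The minimum over all feasible corners is $3.38.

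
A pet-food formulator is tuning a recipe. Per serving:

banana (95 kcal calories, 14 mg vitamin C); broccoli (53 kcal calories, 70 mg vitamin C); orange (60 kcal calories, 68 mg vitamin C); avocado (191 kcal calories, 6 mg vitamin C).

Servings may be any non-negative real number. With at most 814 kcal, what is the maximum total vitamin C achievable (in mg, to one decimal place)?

1075.1 mg

Vitamin C per kcal: broccoli 1.321, orange 1.133, banana 0.1474, avocado 0.03141.
With no serving limits, spend the whole calories allowance on broccoli: 814 kcal / 53 kcal × 70 mg = 1075.1 mg.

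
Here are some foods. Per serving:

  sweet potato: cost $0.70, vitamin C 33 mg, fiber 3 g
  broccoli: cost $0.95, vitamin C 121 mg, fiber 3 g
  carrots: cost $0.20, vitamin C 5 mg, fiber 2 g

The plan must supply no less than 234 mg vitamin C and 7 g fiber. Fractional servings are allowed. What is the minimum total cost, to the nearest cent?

A basic optimal solution has at most two foods positive. Try each food alone and each pair with both targets met exactly.
sweet potato only: max(234/33, 7/3) = 7.091 servings → $4.96.
broccoli only: max(234/121, 7/3) = 2.333 servings → $2.22.
carrots only: max(234/5, 7/2) = 46.8 servings → $9.36.
sweet potato + broccoli with both tight: 0.5492 servings and 1.784 servings → $2.08.
sweet potato + carrots with both targets exact would need a negative amount; discard.
broccoli + carrots with both tight: 1.907 servings and 0.6388 servings → $1.94.
So the least-cost plan costs $1.94.

$1.94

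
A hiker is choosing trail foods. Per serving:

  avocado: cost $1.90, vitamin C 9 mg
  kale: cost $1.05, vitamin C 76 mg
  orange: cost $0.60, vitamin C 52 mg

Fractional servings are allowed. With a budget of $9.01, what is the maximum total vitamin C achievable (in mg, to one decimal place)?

780.9 mg

Vitamin C per dollar: orange 86.67, kale 72.38, avocado 4.737.
With no serving limits, spend the whole cost allowance on orange: $9.01 / $0.60 × 52 mg = 780.9 mg.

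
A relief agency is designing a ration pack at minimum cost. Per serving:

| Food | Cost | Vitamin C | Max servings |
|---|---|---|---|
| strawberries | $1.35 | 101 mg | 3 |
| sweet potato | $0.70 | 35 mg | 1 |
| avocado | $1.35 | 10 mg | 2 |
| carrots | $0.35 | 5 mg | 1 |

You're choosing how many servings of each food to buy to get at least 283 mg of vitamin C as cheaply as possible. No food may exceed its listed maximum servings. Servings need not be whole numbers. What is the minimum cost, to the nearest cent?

Cost per mg of vitamin C: strawberries $0.0134, sweet potato $0.0200, carrots $0.0700, avocado $0.1350.
Take 2.802 servings of strawberries: +283.0 mg vitamin C for $3.78 (total $3.78, still need 0.0 mg).
Filling from the cheapest source first is optimal under one linear minimum: $3.78.

$3.78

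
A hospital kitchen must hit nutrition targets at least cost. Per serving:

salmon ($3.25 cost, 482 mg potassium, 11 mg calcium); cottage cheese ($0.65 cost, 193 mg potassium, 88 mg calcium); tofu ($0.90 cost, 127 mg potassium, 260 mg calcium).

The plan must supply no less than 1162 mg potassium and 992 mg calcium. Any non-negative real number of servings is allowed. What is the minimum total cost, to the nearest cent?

With two linear requirements the optimum uses one or two foods; enumerate the corners.
salmon only: max(1162/482, 992/11) = 90.18 servings → $293.09.
cottage cheese only: max(1162/193, 992/88) = 11.27 servings → $7.33.
tofu only: max(1162/127, 992/260) = 9.15 servings → $8.23.
salmon + cottage cheese with both targets exact would need a negative amount; discard.
salmon + tofu with both tight: 1.421 servings and 3.755 servings → $8.00.
cottage cheese + tofu with both tight: 4.516 servings and 2.287 servings → $4.99.
The minimum over all feasible corners is $4.99.

$4.99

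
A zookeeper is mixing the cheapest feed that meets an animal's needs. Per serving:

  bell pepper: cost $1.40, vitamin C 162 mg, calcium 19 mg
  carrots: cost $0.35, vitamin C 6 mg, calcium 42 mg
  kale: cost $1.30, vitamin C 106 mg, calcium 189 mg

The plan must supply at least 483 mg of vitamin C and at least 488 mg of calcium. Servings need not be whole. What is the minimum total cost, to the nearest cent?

An LP optimum is at a vertex; with two nutrient constraints at most two foods are used. Check each candidate.
bell pepper only: max(483/162, 488/19) = 25.68 servings → $35.96.
carrots only: max(483/6, 488/42) = 80.5 servings → $28.18.
kale only: max(483/106, 488/189) = 4.557 servings → $5.92.
bell pepper + carrots with both tight: 2.595 servings and 10.45 servings → $7.29.
bell pepper + kale with both tight: 1.383 servings and 2.443 servings → $5.11.
carrots + kale: the both-tight solution has a negative serving — not a feasible corner.
Cheapest feasible corner: $5.11.

$5.11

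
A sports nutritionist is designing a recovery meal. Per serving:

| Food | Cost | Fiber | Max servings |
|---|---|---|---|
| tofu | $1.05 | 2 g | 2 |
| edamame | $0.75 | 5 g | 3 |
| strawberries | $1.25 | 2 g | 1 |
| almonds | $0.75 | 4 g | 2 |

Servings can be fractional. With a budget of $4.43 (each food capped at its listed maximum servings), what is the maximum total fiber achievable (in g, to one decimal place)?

Fiber per dollar: edamame 6.667, almonds 5.333, tofu 1.905, strawberries 1.6.
Take 3 servings of edamame: spends $2.25, +15.0 g fiber (running total 15.0 g).
Take 2 servings of almonds: spends $1.50, +8.0 g fiber (running total 23.0 g).
Take 0.6476 servings of tofu: spends $0.68, +1.3 g fiber (running total 24.3 g).
Greedy by best ratio exhausts the cost allowance optimally: 24.3 g.

24.3 g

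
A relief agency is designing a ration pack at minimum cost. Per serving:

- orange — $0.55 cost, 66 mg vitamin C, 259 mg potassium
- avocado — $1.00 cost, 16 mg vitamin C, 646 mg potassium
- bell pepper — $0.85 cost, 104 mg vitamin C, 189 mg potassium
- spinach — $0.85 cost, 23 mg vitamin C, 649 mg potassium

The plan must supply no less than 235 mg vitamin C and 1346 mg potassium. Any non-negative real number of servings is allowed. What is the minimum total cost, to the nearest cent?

Minimising a linear cost over {vitamin C ≥ 235, potassium ≥ 1346, servings ≥ 0} — the optimum is at a vertex, using one or two foods.
orange only: max(235/66, 1346/259) = 5.197 servings → $2.86.
avocado only: max(235/16, 1346/646) = 14.69 servings → $14.69.
bell pepper only: max(235/104, 1346/189) = 7.122 servings → $6.05.
spinach only: max(235/23, 1346/649) = 10.22 servings → $8.68.
orange + avocado with both tight: 3.384 servings and 0.7267 servings → $2.59.
orange + bell pepper: intersection lies outside the first quadrant.
orange + spinach with both tight: 3.296 servings and 0.7585 servings → $2.46.
avocado + bell pepper with both tight: 1.49 servings and 2.03 servings → $3.22.
avocado + spinach: intersection lies outside the first quadrant.
bell pepper + spinach with both tight: 1.925 servings and 1.513 servings → $2.92.
The minimum over all feasible corners is $2.46.

$2.46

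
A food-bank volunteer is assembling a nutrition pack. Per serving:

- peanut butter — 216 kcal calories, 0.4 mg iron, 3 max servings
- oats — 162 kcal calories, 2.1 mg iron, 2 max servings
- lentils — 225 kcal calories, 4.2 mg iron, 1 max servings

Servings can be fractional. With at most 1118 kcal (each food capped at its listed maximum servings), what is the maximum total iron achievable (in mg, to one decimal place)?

Iron per kcal: lentils 0.01867, oats 0.01296, peanut butter 0.001852.
Take 1 serving of lentils: uses 225 kcal, +4.2 mg iron (running total 4.2 mg).
Take 2 servings of oats: uses 324 kcal, +4.2 mg iron (running total 8.4 mg).
Take 2.634 servings of peanut butter: uses 569 kcal, +1.1 mg iron (running total 9.5 mg).
Greedy by best ratio exhausts the calories allowance optimally: 9.5 mg.

9.5 mg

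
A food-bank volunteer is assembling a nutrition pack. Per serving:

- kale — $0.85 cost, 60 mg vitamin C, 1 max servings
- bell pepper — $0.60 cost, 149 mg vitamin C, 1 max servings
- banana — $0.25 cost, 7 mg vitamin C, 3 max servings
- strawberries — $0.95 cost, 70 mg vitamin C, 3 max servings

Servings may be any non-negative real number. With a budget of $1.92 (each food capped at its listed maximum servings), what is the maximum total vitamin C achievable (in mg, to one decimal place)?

246.3 mg

Vitamin C per dollar: bell pepper 248.3, strawberries 73.68, kale 70.59, banana 28.
Take 1 serving of bell pepper: spends $0.60, +149.0 mg vitamin C (running total 149.0 mg).
Take 1.389 servings of strawberries: spends $1.32, +97.3 mg vitamin C (running total 246.3 mg).
Greedy by best ratio exhausts the cost allowance optimally: 246.3 mg.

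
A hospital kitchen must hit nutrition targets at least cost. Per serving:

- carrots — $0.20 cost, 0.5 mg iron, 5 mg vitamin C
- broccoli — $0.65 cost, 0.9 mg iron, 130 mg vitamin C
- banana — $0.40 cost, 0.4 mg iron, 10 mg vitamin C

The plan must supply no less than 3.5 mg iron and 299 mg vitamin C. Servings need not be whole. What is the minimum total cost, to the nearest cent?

$2.03

Compare the cost at each extreme point of the feasible region.
carrots only: max(3.5/0.5, 299/5) = 59.8 servings → $11.96.
broccoli only: max(3.5/0.9, 299/130) = 3.889 servings → $2.53.
banana only: max(3.5/0.4, 299/10) = 29.9 servings → $11.96.
carrots + broccoli with both tight: 3.073 servings and 2.182 servings → $2.03.
carrots + banana: the both-tight solution has a negative serving — not a feasible corner.
broccoli + banana with both tight: 1.967 servings and 4.323 servings → $3.01.
The minimum over all feasible corners is $2.03.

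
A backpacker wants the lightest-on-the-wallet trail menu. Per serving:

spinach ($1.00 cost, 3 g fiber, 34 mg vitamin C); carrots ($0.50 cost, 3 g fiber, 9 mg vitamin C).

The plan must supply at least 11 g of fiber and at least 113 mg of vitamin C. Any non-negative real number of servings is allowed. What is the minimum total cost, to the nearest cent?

$3.43

Compare the cost at each extreme point of the feasible region.
spinach only: max(11/3, 113/34) = 3.667 servings → $3.67.
carrots only: max(11/3, 113/9) = 12.56 servings → $6.28.
spinach + carrots with both tight: 3.2 servings and 0.4667 servings → $3.43.
So the least-cost plan costs $3.43.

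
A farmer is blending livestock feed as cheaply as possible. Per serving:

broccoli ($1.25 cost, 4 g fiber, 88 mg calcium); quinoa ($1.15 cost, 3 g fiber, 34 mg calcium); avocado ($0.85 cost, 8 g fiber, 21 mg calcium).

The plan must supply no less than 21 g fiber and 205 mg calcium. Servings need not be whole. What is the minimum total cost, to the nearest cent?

$3.83

Two binding constraints pin down two serving amounts, so the optimal mix uses at most two foods. The candidates are each food alone (scaled to the tighter of fiber/calcium) and each pair with both constraints tight.
broccoli only: max(21/4, 205/88) = 5.25 servings → $6.56.
quinoa only: max(21/3, 205/34) = 7 servings → $8.05.
avocado only: max(21/8, 205/21) = 9.762 servings → $8.30.
broccoli + quinoa: intersection lies outside the first quadrant.
broccoli + avocado with both tight: 1.934 servings and 1.658 servings → $3.83.
quinoa + avocado with both tight: 5.737 servings and 0.4737 servings → $7.00.
Cheapest feasible corner: $3.83.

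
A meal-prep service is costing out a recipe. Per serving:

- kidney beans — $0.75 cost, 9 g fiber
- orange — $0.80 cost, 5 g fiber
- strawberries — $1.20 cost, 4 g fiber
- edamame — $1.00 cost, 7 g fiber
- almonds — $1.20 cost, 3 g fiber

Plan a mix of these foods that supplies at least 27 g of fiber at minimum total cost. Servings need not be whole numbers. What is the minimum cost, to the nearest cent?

$2.25

Cost per g of fiber: kidney beans $0.0833, edamame $0.1429, orange $0.1600, strawberries $0.3000, almonds $0.4000.
With no serving limits, use only kidney beans: 27 g / 9 g = 3 servings × $0.75 = $2.25.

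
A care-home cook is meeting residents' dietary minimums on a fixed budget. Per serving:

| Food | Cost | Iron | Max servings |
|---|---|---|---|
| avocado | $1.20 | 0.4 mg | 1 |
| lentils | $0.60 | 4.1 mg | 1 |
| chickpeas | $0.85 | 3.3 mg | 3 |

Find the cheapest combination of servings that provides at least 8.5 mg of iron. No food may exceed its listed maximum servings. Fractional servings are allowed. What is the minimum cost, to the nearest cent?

Cost per mg of iron: lentils $0.1463, chickpeas $0.2576, avocado $3.0000.
Take 1 serving of lentils: +4.1 mg iron for $0.60 (total $0.60, still need 4.4 mg).
Take 1.333 servings of chickpeas: +4.4 mg iron for $1.13 (total $1.73, still need 0.0 mg).
Greedy by cheapest-per-mg is optimal for a single linear constraint, so the minimum cost is $1.73.

$1.73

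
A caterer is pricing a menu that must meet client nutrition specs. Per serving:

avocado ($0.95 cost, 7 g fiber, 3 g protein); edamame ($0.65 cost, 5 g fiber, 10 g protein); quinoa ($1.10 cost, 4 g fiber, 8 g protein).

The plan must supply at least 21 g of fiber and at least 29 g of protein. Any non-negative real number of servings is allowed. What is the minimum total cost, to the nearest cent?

The cheapest plan sits at a corner of the feasible region — with two constraints it uses at most two foods.
avocado only: max(21/7, 29/3) = 9.667 servings → $9.18.
edamame only: max(21/5, 29/10) = 4.2 servings → $2.73.
quinoa only: max(21/4, 29/8) = 5.25 servings → $5.78.
avocado + edamame with both tight: 1.182 servings and 2.545 servings → $2.78.
avocado + quinoa with both tight: 1.182 servings and 3.182 servings → $4.62.
edamame + quinoa (both tight): parallel constraints — no distinct corner.
So the least-cost plan costs $2.73.

$2.73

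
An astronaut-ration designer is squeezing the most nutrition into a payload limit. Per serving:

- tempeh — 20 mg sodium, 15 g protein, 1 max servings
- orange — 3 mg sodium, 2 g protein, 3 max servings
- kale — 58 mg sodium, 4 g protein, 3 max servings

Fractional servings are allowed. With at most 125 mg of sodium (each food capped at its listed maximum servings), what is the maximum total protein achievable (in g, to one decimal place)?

Protein per mg sodium: tempeh 0.75, orange 0.6667, kale 0.06897.
Take 1 serving of tempeh: uses 20 mg sodium, +15.0 g protein (running total 15.0 g).
Take 3 servings of orange: uses 9 mg sodium, +6.0 g protein (running total 21.0 g).
Take 1.655 servings of kale: uses 96 mg sodium, +6.6 g protein (running total 27.6 g).
Greedy by best ratio exhausts the sodium allowance optimally: 27.6 g.

27.6 g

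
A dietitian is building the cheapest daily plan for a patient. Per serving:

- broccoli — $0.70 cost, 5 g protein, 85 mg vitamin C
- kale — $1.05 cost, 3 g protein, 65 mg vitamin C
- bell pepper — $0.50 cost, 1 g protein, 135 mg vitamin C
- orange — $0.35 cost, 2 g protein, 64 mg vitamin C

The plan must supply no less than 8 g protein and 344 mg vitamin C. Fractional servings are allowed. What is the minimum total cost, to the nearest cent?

$1.68

An LP optimum is at a vertex; with two nutrient constraints at most two foods are used. Check each candidate.
broccoli only: max(8/5, 344/85) = 4.047 servings → $2.83.
kale only: max(8/3, 344/65) = 5.292 servings → $5.56.
bell pepper only: max(8/1, 344/135) = 8 servings → $4.00.
orange only: max(8/2, 344/64) = 5.375 servings → $1.88.
broccoli + kale with both targets exact would need a negative amount; discard.
broccoli + bell pepper with both tight: 1.247 servings and 1.763 servings → $1.75.
broccoli + orange: the both-tight solution has a negative serving — not a feasible corner.
kale + bell pepper with both tight: 2.165 servings and 1.506 servings → $3.03.
kale + orange: intersection lies outside the first quadrant.
bell pepper + orange with both tight: 0.8544 servings and 3.573 servings → $1.68.
So the least-cost plan costs $1.68.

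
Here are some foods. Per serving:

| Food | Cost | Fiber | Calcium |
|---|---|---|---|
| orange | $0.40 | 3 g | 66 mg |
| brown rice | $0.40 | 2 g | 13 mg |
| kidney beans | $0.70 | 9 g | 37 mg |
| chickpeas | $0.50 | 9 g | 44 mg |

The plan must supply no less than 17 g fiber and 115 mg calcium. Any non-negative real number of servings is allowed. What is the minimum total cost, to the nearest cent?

$1.09

For a min-cost LP with two ≥-constraints, a basic feasible solution has at most two positive variables.
orange only: max(17/3, 115/66) = 5.667 servings → $2.27.
brown rice only: max(17/2, 115/13) = 8.846 servings → $3.54.
kidney beans only: max(17/9, 115/37) = 3.108 servings → $2.18.
chickpeas only: max(17/9, 115/44) = 2.614 servings → $1.31.
orange + brown rice with both tight: 0.09677 servings and 8.355 servings → $3.38.
orange + kidney beans with both tight: 0.8406 servings and 1.609 servings → $1.46.
orange + chickpeas with both tight: 0.6212 servings and 1.682 servings → $1.09.
brown rice + kidney beans: the both-tight solution has a negative serving — not a feasible corner.
brown rice + chickpeas: intersection lies outside the first quadrant.
kidney beans + chickpeas with both targets exact would need a negative amount; discard.
The minimum over all feasible corners is $1.09.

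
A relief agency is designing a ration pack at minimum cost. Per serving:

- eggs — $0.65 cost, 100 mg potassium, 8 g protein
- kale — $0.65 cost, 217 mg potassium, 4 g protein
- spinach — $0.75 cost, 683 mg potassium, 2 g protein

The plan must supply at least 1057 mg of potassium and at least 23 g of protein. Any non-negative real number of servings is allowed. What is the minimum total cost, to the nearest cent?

$2.56

With two linear requirements the optimum uses one or two foods; enumerate the corners.
eggs only: max(1057/100, 23/8) = 10.57 servings → $6.87.
kale only: max(1057/217, 23/4) = 5.75 servings → $3.74.
spinach only: max(1057/683, 23/2) = 11.5 servings → $8.62.
eggs + kale with both tight: 0.5711 servings and 4.608 servings → $3.37.
eggs + spinach with both tight: 2.583 servings and 1.169 servings → $2.56.
kale + spinach: intersection lies outside the first quadrant.
Cheapest feasible corner: $2.56.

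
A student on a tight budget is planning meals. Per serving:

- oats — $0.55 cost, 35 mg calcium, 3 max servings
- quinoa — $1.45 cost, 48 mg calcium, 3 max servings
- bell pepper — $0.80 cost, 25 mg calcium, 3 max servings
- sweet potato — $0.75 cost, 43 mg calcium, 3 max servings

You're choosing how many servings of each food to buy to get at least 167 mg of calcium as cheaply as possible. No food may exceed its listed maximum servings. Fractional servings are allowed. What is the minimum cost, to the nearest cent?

Cost per mg of calcium: oats $0.0157, sweet potato $0.0174, quinoa $0.0302, bell pepper $0.0320.
Take 3 servings of oats: +105.0 mg calcium for $1.65 (total $1.65, still need 62.0 mg).
Take 1.442 servings of sweet potato: +62.0 mg calcium for $1.08 (total $2.73, still need 0.0 mg).
Filling from the cheapest source first is optimal under one linear minimum: $2.73.

$2.73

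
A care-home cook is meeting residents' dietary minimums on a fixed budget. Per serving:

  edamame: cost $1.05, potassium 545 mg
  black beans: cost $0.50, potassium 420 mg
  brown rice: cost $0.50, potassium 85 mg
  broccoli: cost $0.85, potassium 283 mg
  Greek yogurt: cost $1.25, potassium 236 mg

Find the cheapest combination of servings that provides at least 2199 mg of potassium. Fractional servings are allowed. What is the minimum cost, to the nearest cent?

Cost per mg of potassium: black beans $0.0012, edamame $0.0019, broccoli $0.0030, Greek yogurt $0.0053, brown rice $0.0059.
With no serving limits, use only black beans: 2199 mg / 420 mg = 5.236 servings × $0.50 = $2.62.

$2.62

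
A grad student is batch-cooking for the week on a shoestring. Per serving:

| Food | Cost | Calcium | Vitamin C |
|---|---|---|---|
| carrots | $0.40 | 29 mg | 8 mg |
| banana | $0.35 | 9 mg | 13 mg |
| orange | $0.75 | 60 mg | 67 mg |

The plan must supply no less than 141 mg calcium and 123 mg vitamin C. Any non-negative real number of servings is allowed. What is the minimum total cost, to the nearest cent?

$1.76

Minimising a linear cost over {calcium ≥ 141, vitamin C ≥ 123, servings ≥ 0} — the optimum is at a vertex, using one or two foods.
carrots only: max(141/29, 123/8) = 15.38 servings → $6.15.
banana only: max(141/9, 123/13) = 15.67 servings → $5.48.
orange only: max(141/60, 123/67) = 2.35 servings → $1.76.
carrots + banana with both tight: 2.38 servings and 7.997 servings → $3.75.
carrots + orange with both tight: 1.413 servings and 1.667 servings → $1.82.
banana + orange: the both-tight solution has a negative serving — not a feasible corner.
Cheapest feasible corner: $1.76.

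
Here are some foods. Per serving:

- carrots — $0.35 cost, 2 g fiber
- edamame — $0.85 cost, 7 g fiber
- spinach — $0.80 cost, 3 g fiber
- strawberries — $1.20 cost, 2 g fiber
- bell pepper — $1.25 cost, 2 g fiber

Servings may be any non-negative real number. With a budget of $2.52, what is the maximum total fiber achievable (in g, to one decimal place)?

Fiber per dollar: edamame 8.235, carrots 5.714, spinach 3.75, strawberries 1.667, bell pepper 1.6.
With no serving limits, spend the whole cost allowance on edamame: $2.52 / $0.85 × 7 g = 20.8 g.

20.8 g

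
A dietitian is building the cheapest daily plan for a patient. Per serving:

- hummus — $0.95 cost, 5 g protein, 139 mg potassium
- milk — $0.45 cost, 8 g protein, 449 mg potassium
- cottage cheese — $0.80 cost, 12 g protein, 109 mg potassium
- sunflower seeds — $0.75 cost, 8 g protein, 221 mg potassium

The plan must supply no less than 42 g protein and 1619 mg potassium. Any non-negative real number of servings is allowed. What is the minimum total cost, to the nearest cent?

With two linear requirements the optimum uses one or two foods; enumerate the corners.
hummus only: max(42/5, 1619/139) = 11.65 servings → $11.07.
milk only: max(42/8, 1619/449) = 5.25 servings → $2.36.
cottage cheese only: max(42/12, 1619/109) = 14.85 servings → $11.88.
sunflower seeds only: max(42/8, 1619/221) = 7.326 servings → $5.49.
hummus + milk with both tight: 5.213 servings and 1.992 servings → $5.85.
hummus + cottage cheese: the both-tight solution has a negative serving — not a feasible corner.
hummus + sunflower seeds with both targets exact would need a negative amount; discard.
milk + cottage cheese with both tight: 3.288 servings and 1.308 servings → $2.53.
milk + sunflower seeds with both tight: 2.012 servings and 3.238 servings → $3.33.
cottage cheese + sunflower seeds: intersection lies outside the first quadrant.
The minimum over all feasible corners is $2.36.

$2.36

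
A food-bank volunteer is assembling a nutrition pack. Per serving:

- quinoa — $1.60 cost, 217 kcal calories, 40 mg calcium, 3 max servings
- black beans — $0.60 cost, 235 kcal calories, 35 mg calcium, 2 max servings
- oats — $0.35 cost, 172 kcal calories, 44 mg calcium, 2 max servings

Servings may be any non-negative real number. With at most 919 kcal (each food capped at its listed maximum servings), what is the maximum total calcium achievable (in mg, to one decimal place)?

194.0 mg

Calcium per kcal: oats 0.2558, quinoa 0.1843, black beans 0.1489.
Take 2 servings of oats: uses 344 kcal, +88.0 mg calcium (running total 88.0 mg).
Take 2.65 servings of quinoa: uses 575 kcal, +106.0 mg calcium (running total 194.0 mg).
Filling greedily by calcium-per-kcal is optimal for one linear limit, giving 194.0 mg.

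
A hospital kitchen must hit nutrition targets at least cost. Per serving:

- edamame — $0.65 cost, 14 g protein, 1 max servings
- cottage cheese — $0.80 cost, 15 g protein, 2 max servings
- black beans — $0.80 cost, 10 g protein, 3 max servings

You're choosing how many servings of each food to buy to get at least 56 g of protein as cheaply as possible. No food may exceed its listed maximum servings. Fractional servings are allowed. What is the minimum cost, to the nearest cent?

$3.21

Cost per g of protein: edamame $0.0464, cottage cheese $0.0533, black beans $0.0800.
Take 1 serving of edamame: +14.0 g protein for $0.65 (total $0.65, still need 42.0 g).
Take 2 servings of cottage cheese: +30.0 g protein for $1.60 (total $2.25, still need 12.0 g).
Take 1.2 servings of black beans: +12.0 g protein for $0.96 (total $3.21, still need 0.0 g).
Filling from the cheapest source first is optimal under one linear minimum: $3.21.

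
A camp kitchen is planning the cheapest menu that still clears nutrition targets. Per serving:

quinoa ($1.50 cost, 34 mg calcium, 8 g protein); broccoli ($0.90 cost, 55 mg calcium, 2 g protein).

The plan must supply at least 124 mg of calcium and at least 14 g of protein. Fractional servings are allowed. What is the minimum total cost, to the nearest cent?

$3.35

An LP optimum is at a vertex; with two nutrient constraints at most two foods are used. Check each candidate.
quinoa only: max(124/34, 14/8) = 3.647 servings → $5.47.
broccoli only: max(124/55, 14/2) = 7 servings → $6.30.
quinoa + broccoli with both tight: 1.403 servings and 1.387 servings → $3.35.
So the least-cost plan costs $3.35.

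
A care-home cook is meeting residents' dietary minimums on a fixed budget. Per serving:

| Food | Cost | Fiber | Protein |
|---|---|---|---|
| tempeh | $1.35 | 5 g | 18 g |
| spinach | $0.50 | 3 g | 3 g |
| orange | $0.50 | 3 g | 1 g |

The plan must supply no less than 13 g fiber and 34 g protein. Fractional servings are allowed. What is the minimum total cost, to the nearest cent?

$3.00

This is a tiny linear program; its minimum lies at a vertex of the feasible set. List the vertices and price them.
tempeh only: max(13/5, 34/18) = 2.6 servings → $3.51.
spinach only: max(13/3, 34/3) = 11.33 servings → $5.67.
orange only: max(13/3, 34/1) = 34 servings → $17.00.
tempeh + spinach with both tight: 1.615 servings and 1.641 servings → $3.00.
tempeh + orange with both tight: 1.816 servings and 1.306 servings → $3.11.
spinach + orange: intersection lies outside the first quadrant.
Cheapest feasible corner: $3.00.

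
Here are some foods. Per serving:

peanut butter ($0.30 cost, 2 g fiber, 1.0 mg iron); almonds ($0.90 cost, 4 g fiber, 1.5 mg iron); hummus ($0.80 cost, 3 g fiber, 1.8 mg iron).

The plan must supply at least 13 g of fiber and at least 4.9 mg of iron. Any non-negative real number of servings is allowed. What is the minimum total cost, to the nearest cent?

$1.95

This is a tiny linear program; its minimum lies at a vertex of the feasible set. List the vertices and price them.
peanut butter only: max(13/2, 4.9/1.0) = 6.5 servings → $1.95.
almonds only: max(13/4, 4.9/1.5) = 3.267 servings → $2.94.
hummus only: max(13/3, 4.9/1.8) = 4.333 servings → $3.47.
peanut butter + almonds with both tight: 0.1 servings and 3.2 servings → $2.91.
peanut butter + hummus with both targets exact would need a negative amount; discard.
almonds + hummus with both tight: 3.222 servings and 0.03704 servings → $2.93.
Cheapest feasible corner: $1.95.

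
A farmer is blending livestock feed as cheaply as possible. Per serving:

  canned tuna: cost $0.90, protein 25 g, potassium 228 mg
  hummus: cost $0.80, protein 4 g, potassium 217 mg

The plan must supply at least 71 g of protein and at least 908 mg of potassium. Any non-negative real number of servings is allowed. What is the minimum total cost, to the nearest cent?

This is a tiny linear program; its minimum lies at a vertex of the feasible set. List the vertices and price them.
canned tuna only: max(71/25, 908/228) = 3.982 servings → $3.58.
hummus only: max(71/4, 908/217) = 17.75 servings → $14.20.
canned tuna + hummus with both tight: 2.609 servings and 1.443 servings → $3.50.
Cheapest feasible corner: $3.50.

$3.50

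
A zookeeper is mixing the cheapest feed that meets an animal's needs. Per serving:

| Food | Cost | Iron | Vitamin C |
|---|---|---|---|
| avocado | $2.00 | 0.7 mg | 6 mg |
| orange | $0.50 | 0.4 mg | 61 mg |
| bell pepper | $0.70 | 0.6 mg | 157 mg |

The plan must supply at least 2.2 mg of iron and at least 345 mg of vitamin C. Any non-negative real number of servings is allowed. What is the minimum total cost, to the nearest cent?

For a min-cost LP with two ≥-constraints, a basic feasible solution has at most two positive variables.
avocado only: max(2.2/0.7, 345/6) = 57.5 servings → $115.00.
orange only: max(2.2/0.4, 345/61) = 5.656 servings → $2.83.
bell pepper only: max(2.2/0.6, 345/157) = 3.667 servings → $2.57.
avocado + orange: the both-tight solution has a negative serving — not a feasible corner.
avocado + bell pepper with both tight: 1.302 servings and 2.148 servings → $4.11.
orange + bell pepper with both tight: 5.282 servings and 0.145 servings → $2.74.
Cheapest feasible corner: $2.57.

$2.57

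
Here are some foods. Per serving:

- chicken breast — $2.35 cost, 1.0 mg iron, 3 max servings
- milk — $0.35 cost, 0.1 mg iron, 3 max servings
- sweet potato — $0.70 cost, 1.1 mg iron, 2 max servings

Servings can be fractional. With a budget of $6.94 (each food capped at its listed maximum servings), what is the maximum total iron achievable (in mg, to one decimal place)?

Iron per dollar: sweet potato 1.571, chicken breast 0.4255, milk 0.2857.
Take 2 servings of sweet potato: spends $1.40, +2.2 mg iron (running total 2.2 mg).
Take 2.357 servings of chicken breast: spends $5.54, +2.4 mg iron (running total 4.6 mg).
Greedy by best ratio exhausts the cost allowance optimally: 4.6 mg.

4.6 mg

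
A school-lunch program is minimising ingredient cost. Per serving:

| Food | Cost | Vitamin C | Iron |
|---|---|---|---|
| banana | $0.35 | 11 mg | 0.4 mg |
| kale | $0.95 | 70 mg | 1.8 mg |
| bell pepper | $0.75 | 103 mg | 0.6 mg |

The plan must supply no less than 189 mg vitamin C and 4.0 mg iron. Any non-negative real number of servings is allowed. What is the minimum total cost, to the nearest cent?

A basic optimal solution has at most two foods positive. Try each food alone and each pair with both targets met exactly.
banana only: max(189/11, 4.0/0.4) = 17.18 servings → $6.01.
kale only: max(189/70, 4.0/1.8) = 2.7 servings → $2.56.
bell pepper only: max(189/103, 4.0/0.6) = 6.667 servings → $5.00.
banana + kale: the both-tight solution has a negative serving — not a feasible corner.
banana + bell pepper with both tight: 8.63 servings and 0.9133 servings → $3.71.
kale + bell pepper with both tight: 2.082 servings and 0.4198 servings → $2.29.
Cheapest feasible corner: $2.29.

$2.29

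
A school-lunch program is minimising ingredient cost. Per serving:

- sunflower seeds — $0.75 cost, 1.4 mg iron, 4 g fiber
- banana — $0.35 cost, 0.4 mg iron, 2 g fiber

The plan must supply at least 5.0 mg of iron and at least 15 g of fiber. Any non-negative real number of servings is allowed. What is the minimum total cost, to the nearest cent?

$2.79

For a min-cost LP with two ≥-constraints, a basic feasible solution has at most two positive variables.
sunflower seeds only: max(5.0/1.4, 15/4) = 3.75 servings → $2.81.
banana only: max(5.0/0.4, 15/2) = 12.5 servings → $4.38.
sunflower seeds + banana with both tight: 3.333 servings and 0.8333 servings → $2.79.
So the least-cost plan costs $2.79.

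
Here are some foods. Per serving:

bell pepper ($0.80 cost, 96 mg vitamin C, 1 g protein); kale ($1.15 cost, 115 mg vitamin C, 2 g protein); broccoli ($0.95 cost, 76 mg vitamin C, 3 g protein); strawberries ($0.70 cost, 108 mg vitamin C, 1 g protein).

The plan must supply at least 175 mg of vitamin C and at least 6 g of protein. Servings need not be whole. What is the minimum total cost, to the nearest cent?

This is a tiny linear program; its minimum lies at a vertex of the feasible set. List the vertices and price them.
bell pepper only: max(175/96, 6/1) = 6 servings → $4.80.
kale only: max(175/115, 6/2) = 3 servings → $3.45.
broccoli only: max(175/76, 6/3) = 2.303 servings → $2.19.
strawberries only: max(175/108, 6/1) = 6 servings → $4.20.
bell pepper + kale: intersection lies outside the first quadrant.
bell pepper + broccoli with both tight: 0.3255 servings and 1.892 servings → $2.06.
bell pepper + strawberries with both targets exact would need a negative amount; discard.
kale + broccoli with both tight: 0.3575 servings and 1.762 servings → $2.08.
kale + strawberries: intersection lies outside the first quadrant.
broccoli + strawberries with both tight: 1.907 servings and 0.2782 servings → $2.01.
So the least-cost plan costs $2.01.

$2.01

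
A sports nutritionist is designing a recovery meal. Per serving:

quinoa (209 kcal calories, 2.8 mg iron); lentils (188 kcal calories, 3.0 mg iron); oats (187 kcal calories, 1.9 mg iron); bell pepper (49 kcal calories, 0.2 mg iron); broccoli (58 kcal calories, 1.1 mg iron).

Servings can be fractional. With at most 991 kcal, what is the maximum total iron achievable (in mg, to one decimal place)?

18.8 mg

Iron per kcal: broccoli 0.01897, lentils 0.01596, quinoa 0.0134, oats 0.01016, bell pepper 0.004082.
With no serving limits, spend the whole calories allowance on broccoli: 991 kcal / 58 kcal × 1.1 mg = 18.8 mg.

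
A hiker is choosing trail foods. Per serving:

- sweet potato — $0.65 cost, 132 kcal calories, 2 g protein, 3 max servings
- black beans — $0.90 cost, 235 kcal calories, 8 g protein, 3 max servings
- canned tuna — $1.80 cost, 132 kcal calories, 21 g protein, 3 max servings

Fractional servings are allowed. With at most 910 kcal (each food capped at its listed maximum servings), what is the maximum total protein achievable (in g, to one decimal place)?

Protein per kcal: canned tuna 0.1591, black beans 0.03404, sweet potato 0.01515.
Take 3 servings of canned tuna: uses 396 kcal, +63.0 g protein (running total 63.0 g).
Take 2.187 servings of black beans: uses 514 kcal, +17.5 g protein (running total 80.5 g).
Filling greedily by protein-per-kcal is optimal for one linear limit, giving 80.5 g.

80.5 g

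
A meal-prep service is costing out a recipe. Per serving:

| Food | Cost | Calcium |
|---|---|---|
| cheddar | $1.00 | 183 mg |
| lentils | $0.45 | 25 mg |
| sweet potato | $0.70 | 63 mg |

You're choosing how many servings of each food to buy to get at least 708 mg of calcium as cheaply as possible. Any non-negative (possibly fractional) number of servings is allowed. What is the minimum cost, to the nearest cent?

$3.87

Cost per mg of calcium: cheddar $0.0055, sweet potato $0.0111, lentils $0.0180.
With no serving limits, use only cheddar: 708 mg / 183 mg = 3.869 servings × $1.00 = $3.87.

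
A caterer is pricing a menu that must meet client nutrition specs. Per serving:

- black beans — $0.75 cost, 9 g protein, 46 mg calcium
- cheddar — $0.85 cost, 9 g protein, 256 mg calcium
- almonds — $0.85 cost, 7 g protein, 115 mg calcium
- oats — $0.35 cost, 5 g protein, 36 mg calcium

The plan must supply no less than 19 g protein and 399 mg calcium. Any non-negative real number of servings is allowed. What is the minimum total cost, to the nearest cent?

A basic optimal solution has at most two foods positive. Try each food alone and each pair with both targets met exactly.
black beans only: max(19/9, 399/46) = 8.674 servings → $6.51.
cheddar only: max(19/9, 399/256) = 2.111 servings → $1.79.
almonds only: max(19/7, 399/115) = 3.47 servings → $2.95.
oats only: max(19/5, 399/36) = 11.08 servings → $3.88.
black beans + cheddar with both tight: 0.6735 servings and 1.438 servings → $1.73.
black beans + almonds: intersection lies outside the first quadrant.
black beans + oats: the both-tight solution has a negative serving — not a feasible corner.
cheddar + almonds with both tight: 0.8032 servings and 1.682 servings → $2.11.
cheddar + oats with both tight: 1.371 servings and 1.332 servings → $1.63.
almonds + oats with both targets exact would need a negative amount; discard.
The minimum over all feasible corners is $1.63.

$1.63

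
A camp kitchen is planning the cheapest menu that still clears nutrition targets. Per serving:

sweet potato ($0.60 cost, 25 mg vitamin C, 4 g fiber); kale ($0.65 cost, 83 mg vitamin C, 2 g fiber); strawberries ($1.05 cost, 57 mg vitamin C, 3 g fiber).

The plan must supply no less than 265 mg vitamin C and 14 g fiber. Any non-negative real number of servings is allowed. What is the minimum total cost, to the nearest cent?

$2.98

This is a tiny linear program; its minimum lies at a vertex of the feasible set. List the vertices and price them.
sweet potato only: max(265/25, 14/4) = 10.6 servings → $6.36.
kale only: max(265/83, 14/2) = 7 servings → $4.55.
strawberries only: max(265/57, 14/3) = 4.667 servings → $4.90.
sweet potato + kale with both tight: 2.241 servings and 2.518 servings → $2.98.
sweet potato + strawberries with both tight: 0.01961 servings and 4.641 servings → $4.88.
kale + strawberries: the both-tight solution has a negative serving — not a feasible corner.
The minimum over all feasible corners is $2.98.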